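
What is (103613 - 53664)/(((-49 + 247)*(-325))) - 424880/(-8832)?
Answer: 280207067/5920200 ≈ 47.331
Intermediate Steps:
(103613 - 53664)/(((-49 + 247)*(-325))) - 424880/(-8832) = 49949/((198*(-325))) - 424880*(-1/8832) = 49949/(-64350) + 26555/552 = 49949*(-1/64350) + 26555/552 = -49949/64350 + 26555/552 = 280207067/5920200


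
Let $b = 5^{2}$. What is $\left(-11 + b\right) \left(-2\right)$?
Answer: $-28$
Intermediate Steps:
$b = 25$
$\left(-11 + b\right) \left(-2\right) = \left(-11 + 25\right) \left(-2\right) = 14 \left(-2\right) = -28$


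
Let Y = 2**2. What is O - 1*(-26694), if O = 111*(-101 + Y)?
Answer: 15927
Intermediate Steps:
Y = 4
O = -10767 (O = 111*(-101 + 4) = 111*(-97) = -10767)
O - 1*(-26694) = -10767 - 1*(-26694) = -10767 + 26694 = 15927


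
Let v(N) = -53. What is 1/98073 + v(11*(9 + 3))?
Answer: -5197868/98073 ≈ -53.000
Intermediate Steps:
1/98073 + v(11*(9 + 3)) = 1/98073 - 53 = -5197868/98073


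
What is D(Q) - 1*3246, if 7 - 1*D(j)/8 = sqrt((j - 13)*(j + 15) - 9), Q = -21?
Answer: -3190 - 8*sqrt(195) ≈ -3301.7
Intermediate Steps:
D(j) = 56 - 8*sqrt(-9 + (-13 + j)*(15 + j)) (D(j) = 56 - 8*sqrt((j - 13)*(j + 15) - 9) = 56 - 8*sqrt((-13 + j)*(15 + j) - 9) = 56 - 8*sqrt(-9 + (-13 + j)*(15 + j)))
D(Q) - 1*3246 = (56 - 8*sqrt(-204 + (-21)**2 + 2*(-21))) - 1*3246 = (56 - 8*sqrt(-204 + 441 - 42)) - 3246 = (56 - 8*sqrt(195)) - 3246 = -3190 - 8*sqrt(195)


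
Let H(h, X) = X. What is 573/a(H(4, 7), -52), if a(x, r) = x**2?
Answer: 573/49 ≈ 11.694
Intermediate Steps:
573/a(H(4, 7), -52) = 573/(7**2) = 573/49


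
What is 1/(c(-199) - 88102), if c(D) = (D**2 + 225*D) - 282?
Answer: -1/93558 ≈ -1.0689e-5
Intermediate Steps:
c(D) = -282 + D**2 + 225*D
1/(c(-199) - 88102) = 1/((-282 + (-199)**2 + 225*(-199)) - 88102) = 1/((-282 + 39601 - 44775) - 88102) = 1/(-5456 - 88102) = 1/(-93558) = -1/93558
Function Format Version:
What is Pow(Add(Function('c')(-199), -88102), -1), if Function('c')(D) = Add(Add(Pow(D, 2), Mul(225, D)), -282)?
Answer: Rational(-1, 93558) ≈ -1.0689e-5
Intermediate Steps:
Function('c')(D) = Add(-282, Pow(D, 2), Mul(225, D))
Pow(Add(Function('c')(-199), -88102), -1) = Pow(Add(Add(-282, Pow(-199, 2), Mul(225, -199)), -88102), -1) = Pow(Add(Add(-282, 39601, -44775), -88102), -1) = Pow(Add(-5456, -88102), -1) = Pow(-93558, -1) = Rational(-1, 93558)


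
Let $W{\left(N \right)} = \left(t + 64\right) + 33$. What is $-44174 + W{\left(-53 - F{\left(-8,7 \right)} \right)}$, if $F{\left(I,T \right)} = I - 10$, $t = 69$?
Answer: $-44008$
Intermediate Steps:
$F{\left(I,T \right)} = -10 + I$
$W{\left(N \right)} = 166$ ($W{\left(N \right)} = \left(69 + 64\right) + 33 = 133 + 33 = 166$)
$-44174 + W{\left(-53 - F{\left(-8,7 \right)} \right)} = -44174 + 166 = -44008$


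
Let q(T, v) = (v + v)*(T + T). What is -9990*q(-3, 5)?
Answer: 599400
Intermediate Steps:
q(T, v) = 4*T*v (q(T, v) = (2*v)*(2*T) = 4*T*v)
-9990*q(-3, 5) = -39960*(-3)*5 = -9990*(-60) = 599400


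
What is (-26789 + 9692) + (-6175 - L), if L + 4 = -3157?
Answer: -20111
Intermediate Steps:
L = -3161 (L = -4 - 3157 = -3161)
(-26789 + 9692) + (-6175 - L) = (-26789 + 9692) + (-6175 - 1*(-3161)) = -17097 + (-6175 + 3161) = -17097 - 3014 = -20111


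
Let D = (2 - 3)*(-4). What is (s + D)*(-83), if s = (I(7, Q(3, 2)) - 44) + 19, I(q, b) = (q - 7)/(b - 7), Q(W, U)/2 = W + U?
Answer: 1743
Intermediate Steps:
Q(W, U) = 2*U + 2*W (Q(W, U) = 2*(W + U) = 2*(U + W) = 2*U + 2*W)
I(q, b) = (-7 + q)/(-7 + b)
s = -25 (s = ((-7 + 7)/(-7 + (2*2 + 2*3)) - 44) + 19 = (0/(-7 + (4 + 6)) - 44) + 19 = (0/(-7 + 10) - 44) + 19 = (0/3 - 44) + 19 = ((⅓)*0 - 44) + 19 = (0 - 44) + 19 = -44 + 19 = -25)
D = 4 (D = -1*(-4) = 4)
(s + D)*(-83) = (-25 + 4)*(-83) = -21*(-83) = 1743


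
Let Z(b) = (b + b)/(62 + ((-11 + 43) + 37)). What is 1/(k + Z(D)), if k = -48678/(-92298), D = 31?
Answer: 2015173/2016549 ≈ 0.99932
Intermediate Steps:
k = 8113/15383 (k = -48678*(-1/92298) = 8113/15383 ≈ 0.52740)
Z(b) = 2*b/131 (Z(b) = (2*b)/(62 + (32 + 37)) = (2*b)/(62 + 69) = (2*b)/131 = (2*b)*(1/131) = 2*b/131)
1/(k + Z(D)) = 1/(8113/15383 + (2/131)*31) = 1/(8113/15383 + 62/131) = 1/(2016549/2015173) = 2015173/2016549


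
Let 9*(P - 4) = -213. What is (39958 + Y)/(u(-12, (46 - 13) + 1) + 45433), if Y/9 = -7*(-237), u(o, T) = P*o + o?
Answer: 54889/45657 ≈ 1.2022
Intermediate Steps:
P = -59/3 (P = 4 + (1/9)*(-213) = 4 - 71/3 = -59/3 ≈ -19.667)
u(o, T) = -56*o/3 (u(o, T) = -59*o/3 + o = -56*o/3)
Y = 14931 (Y = 9*(-7*(-237)) = 9*1659 = 14931)
(39958 + Y)/(u(-12, (46 - 13) + 1) + 45433) = (39958 + 14931)/(-56/3*(-12) + 45433) = 54889/(224 + 45433) = 54889/45657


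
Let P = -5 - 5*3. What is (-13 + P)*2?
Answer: -66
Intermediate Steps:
P = -20 (P = -5 - 15 = -20)
(-13 + P)*2 = (-13 - 20)*2 = -33*2 = -66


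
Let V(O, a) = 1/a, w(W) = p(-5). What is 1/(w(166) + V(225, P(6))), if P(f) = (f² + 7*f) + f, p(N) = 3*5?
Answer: 84/1261 ≈ 0.066614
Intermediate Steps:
p(N) = 15
P(f) = f² + 8*f
w(W) = 15
1/(w(166) + V(225, P(6))) = 1/(15 + 1/(6*(8 + 6))) = 1/(15 + 1/(6*14)) = 1/(15 + 1/84) = 1/(1261/84) = 84/1261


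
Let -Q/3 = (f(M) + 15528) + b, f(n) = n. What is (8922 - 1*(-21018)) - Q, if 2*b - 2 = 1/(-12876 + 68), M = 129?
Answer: 1970229021/25616 ≈ 76914.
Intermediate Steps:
b = 25615/25616 (b = 1 + 1/(2*(-12876 + 68)) = 1 + (1/2)/(-12808) = 1 + (1/2)*(-1/12808) = 1 - 1/25616 = 25615/25616 ≈ 0.99996)
Q = -1203285981/25616 (Q = -3*((129 + 15528) + 25615/25616) = -3*(15657 + 25615/25616) = -3*401095327/25616 = -1203285981/25616 ≈ -46974.)
(8922 - 1*(-21018)) - Q = (8922 - 1*(-21018)) - 1*(-1203285981/25616) = (8922 + 21018) + 1203285981/25616 = 29940 + 1203285981/25616 = 1970229021/25616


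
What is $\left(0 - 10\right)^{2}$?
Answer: $100$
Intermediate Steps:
$\left(0 - 10\right)^{2} = \left(-10\right)^{2} = 100$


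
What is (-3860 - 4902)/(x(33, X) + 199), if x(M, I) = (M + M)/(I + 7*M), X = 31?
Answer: -573911/13051 ≈ -43.974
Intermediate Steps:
x(M, I) = 2*M/(I + 7*M) (x(M, I) = (2*M)/(I + 7*M) = 2*M/(I + 7*M))
(-3860 - 4902)/(x(33, X) + 199) = (-3860 - 4902)/(2*33/(31 + 7*33) + 199) = -8762/(2*33/(31 + 231) + 199) = -8762/(2*33/262 + 199) = -8762/(2*33*(1/262) + 199) = -8762/(33/131 + 199) = -8762/26102/131 = -8762*131/26102 = -573911/13051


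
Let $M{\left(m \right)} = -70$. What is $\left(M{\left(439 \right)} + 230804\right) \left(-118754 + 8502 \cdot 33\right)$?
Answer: $37335530008$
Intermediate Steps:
$\left(M{\left(439 \right)} + 230804\right) \left(-118754 + 8502 \cdot 33\right) = \left(-70 + 230804\right) \left(-118754 + 8502 \cdot 33\right) = 230734 \left(-118754 + 280566\right) = 230734 \cdot 161812 = 37335530008$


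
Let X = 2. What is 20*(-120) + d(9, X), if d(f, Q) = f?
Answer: -2391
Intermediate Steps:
20*(-120) + d(9, X) = 20*(-120) + 9 = -2400 + 9 = -2391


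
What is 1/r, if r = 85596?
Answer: 1/85596 ≈ 1.1683e-5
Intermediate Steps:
1/r = 1/85596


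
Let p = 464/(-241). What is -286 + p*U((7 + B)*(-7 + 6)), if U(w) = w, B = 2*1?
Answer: -64750/241 ≈ -268.67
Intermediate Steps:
B = 2
p = -464/241 (p = 464*(-1/241) = -464/241 ≈ -1.9253)
-286 + p*U((7 + B)*(-7 + 6)) = -286 - 464*(7 + 2)*(-7 + 6)/241 = -286 - 4176*(-1)/241 = -286 - 464/241*(-9) = -286 + 4176/241 = -64750/241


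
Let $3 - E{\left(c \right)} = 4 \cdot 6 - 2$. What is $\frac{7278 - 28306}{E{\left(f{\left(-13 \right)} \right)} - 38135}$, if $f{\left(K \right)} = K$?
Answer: $\frac{10514}{19077} \approx 0.55114$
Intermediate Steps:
$E{\left(c \right)} = -19$ ($E{\left(c \right)} = 3 - \left(4 \cdot 6 - 2\right) = 3 - \left(24 - 2\right) = 3 - 22 = -19$)
$\frac{7278 - 28306}{E{\left(f{\left(-13 \right)} \right)} - 38135} = \frac{7278 - 28306}{-19 - 38135} = - \frac{21028}{-38154} = \left(-21028\right) \left(- \frac{1}{38154}\right) = \frac{10514}{19077}$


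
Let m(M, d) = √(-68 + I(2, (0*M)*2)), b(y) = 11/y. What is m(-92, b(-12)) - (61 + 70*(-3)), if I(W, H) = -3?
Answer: 149 + I*√71 ≈ 149.0 + 8.4261*I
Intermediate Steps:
m(M, d) = I*√71 (m(M, d) = √(-68 - 3) = √(-71) = I*√71)
m(-92, b(-12)) - (61 + 70*(-3)) = I*√71 - (61 + 70*(-3)) = I*√71 - (61 - 210) = I*√71 - 1*(-149) = I*√71 + 149 = 149 + I*√71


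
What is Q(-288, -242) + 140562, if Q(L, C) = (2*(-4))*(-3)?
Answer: 140586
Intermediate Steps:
Q(L, C) = 24 (Q(L, C) = -8*(-3) = 24)
Q(-288, -242) + 140562 = 24 + 140562 = 140586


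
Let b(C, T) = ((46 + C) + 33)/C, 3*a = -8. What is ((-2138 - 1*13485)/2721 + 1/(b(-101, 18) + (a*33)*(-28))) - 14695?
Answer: -3318539475109/225739602 ≈ -14701.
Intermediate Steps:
a = -8/3 (a = (⅓)*(-8) = -8/3 ≈ -2.6667)
b(C, T) = (79 + C)/C
((-2138 - 1*13485)/2721 + 1/(b(-101, 18) + (a*33)*(-28))) - 14695 = ((-2138 - 1*13485)/2721 + 1/((79 - 101)/(-101) - 8/3*33*(-28))) - 14695 = ((-2138 - 13485)*(1/2721) + 1/(-1/101*(-22) - 88*(-28))) - 14695 = (-15623*1/2721 + 1/(22/101 + 2464)) - 14695 = (-15623/2721 + 1/(248886/101)) - 14695 = (-15623/2721 + 101/248886) - 14695 = -1296023719/225739602 - 14695 = -3318539475109/225739602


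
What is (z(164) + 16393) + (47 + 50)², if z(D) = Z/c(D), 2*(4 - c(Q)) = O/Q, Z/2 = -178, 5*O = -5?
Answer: 33761258/1313 ≈ 25713.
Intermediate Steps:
O = -1 (O = (⅕)*(-5) = -1)
Z = -356 (Z = 2*(-178) = -356)
c(Q) = 4 + 1/(2*Q) (c(Q) = 4 - (-1)/(2*Q) = 4 + 1/(2*Q))
z(D) = -356/(4 + 1/(2*D))
(z(164) + 16393) + (47 + 50)² = (-712*164/(1 + 8*164) + 16393) + (47 + 50)² = (-712*164/(1 + 1312) + 16393) + 97² = (-712*164/1313 + 16393) + 9409 = (-712*164*1/1313 + 16393) + 9409 = (-116768/1313 + 16393) + 9409 = 21407241/1313 + 9409 = 33761258/1313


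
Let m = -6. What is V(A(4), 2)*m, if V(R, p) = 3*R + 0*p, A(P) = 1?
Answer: -18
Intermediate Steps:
V(R, p) = 3*R (V(R, p) = 3*R + 0 = 3*R)
V(A(4), 2)*m = (3*1)*(-6) = 3*(-6) = -18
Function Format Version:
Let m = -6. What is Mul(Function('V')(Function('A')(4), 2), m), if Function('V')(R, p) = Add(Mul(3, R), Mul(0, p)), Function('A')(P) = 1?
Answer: -18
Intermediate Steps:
Function('V')(R, p) = Mul(3, R) (Function('V')(R, p) = Add(Mul(3, R), 0) = Mul(3, R))
Mul(Function('V')(Function('A')(4), 2), m) = Mul(Mul(3, 1), -6) = Mul(3, -6) = -18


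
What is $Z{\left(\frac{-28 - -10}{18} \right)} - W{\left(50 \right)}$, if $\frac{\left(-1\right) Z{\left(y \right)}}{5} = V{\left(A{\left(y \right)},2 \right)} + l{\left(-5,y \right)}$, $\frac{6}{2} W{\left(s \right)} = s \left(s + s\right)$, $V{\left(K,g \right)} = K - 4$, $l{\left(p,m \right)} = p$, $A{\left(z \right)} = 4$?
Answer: $- \frac{4925}{3} \approx -1641.7$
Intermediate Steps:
$V{\left(K,g \right)} = -4 + K$
$W{\left(s \right)} = \frac{2 s^{2}}{3}$ ($W{\left(s \right)} = \frac{s \left(s + s\right)}{3} = \frac{s 2 s}{3} = \frac{2 s^{2}}{3}$)
$Z{\left(y \right)} = 25$ ($Z{\left(y \right)} = - 5 \left(\left(-4 + 4\right) - 5\right) = - 5 \left(0 - 5\right) = \left(-5\right) \left(-5\right) = 25$)
$Z{\left(\frac{-28 - -10}{18} \right)} - W{\left(50 \right)} = 25 - \frac{2 \cdot 50^{2}}{3} = 25 - \frac{2}{3} \cdot 2500 = 25 - \frac{5000}{3} = - \frac{4925}{3}$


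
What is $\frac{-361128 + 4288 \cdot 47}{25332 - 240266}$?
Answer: $\frac{79796}{107467} \approx 0.74252$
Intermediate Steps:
$\frac{-361128 + 4288 \cdot 47}{25332 - 240266} = \frac{-361128 + 201536}{-214934} = \left(-159592\right) \left(- \frac{1}{214934}\right) = \frac{79796}{107467}$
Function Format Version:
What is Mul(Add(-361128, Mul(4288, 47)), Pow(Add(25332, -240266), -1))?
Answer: Rational(79796, 107467) ≈ 0.74252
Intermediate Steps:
Mul(Add(-361128, Mul(4288, 47)), Pow(Add(25332, -240266), -1)) = Mul(Add(-361128, 201536), Pow(-214934, -1)) = Mul(-159592, Rational(-1, 214934)) = Rational(79796, 107467)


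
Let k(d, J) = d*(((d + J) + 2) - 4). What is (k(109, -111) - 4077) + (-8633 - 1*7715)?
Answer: -20861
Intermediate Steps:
k(d, J) = d*(-2 + J + d) (k(d, J) = d*(((J + d) + 2) - 4) = d*((2 + J + d) - 4) = d*(-2 + J + d))
(k(109, -111) - 4077) + (-8633 - 1*7715) = (109*(-2 - 111 + 109) - 4077) + (-8633 - 1*7715) = (109*(-4) - 4077) + (-8633 - 7715) = (-436 - 4077) - 16348 = -4513 - 16348 = -20861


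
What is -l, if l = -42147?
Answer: 42147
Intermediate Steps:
-l = -1*(-42147) = 42147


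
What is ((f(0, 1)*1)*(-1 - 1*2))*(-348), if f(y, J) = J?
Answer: 1044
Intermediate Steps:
((f(0, 1)*1)*(-1 - 1*2))*(-348) = ((1*1)*(-1 - 1*2))*(-348) = (1*(-1 - 2))*(-348) = (1*(-3))*(-348) = -3*(-348) = 1044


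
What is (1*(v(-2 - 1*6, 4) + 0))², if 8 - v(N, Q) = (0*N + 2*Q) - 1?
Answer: 1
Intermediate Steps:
v(N, Q) = 9 - 2*Q (v(N, Q) = 8 - ((0*N + 2*Q) - 1) = 8 - ((0 + 2*Q) - 1) = 8 - (2*Q - 1) = 8 - (-1 + 2*Q) = 8 + (1 - 2*Q) = 9 - 2*Q)
(1*(v(-2 - 1*6, 4) + 0))² = (1*((9 - 2*4) + 0))² = (1*((9 - 8) + 0))² = (1*(1 + 0))² = (1*1)² = 1² = 1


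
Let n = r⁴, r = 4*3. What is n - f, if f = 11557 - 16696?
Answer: 25875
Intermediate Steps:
r = 12
f = -5139
n = 20736 (n = 12⁴ = 20736)
n - f = 20736 - 1*(-5139) = 20736 + 5139 = 25875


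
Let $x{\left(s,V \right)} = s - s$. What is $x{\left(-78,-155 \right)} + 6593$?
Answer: $6593$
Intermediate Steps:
$x{\left(s,V \right)} = 0$
$x{\left(-78,-155 \right)} + 6593 = 0 + 6593 = 6593$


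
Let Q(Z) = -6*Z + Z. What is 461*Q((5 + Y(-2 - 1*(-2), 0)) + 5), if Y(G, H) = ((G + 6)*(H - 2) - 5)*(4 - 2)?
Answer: 55320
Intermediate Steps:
Y(G, H) = -10 + 2*(-2 + H)*(6 + G) (Y(G, H) = ((6 + G)*(-2 + H) - 5)*2 = ((-2 + H)*(6 + G) - 5)*2 = (-5 + (-2 + H)*(6 + G))*2 = -10 + 2*(-2 + H)*(6 + G))
Q(Z) = -5*Z
461*Q((5 + Y(-2 - 1*(-2), 0)) + 5) = 461*(-5*((5 + (-34 - 4*(-2 - 1*(-2)) + 12*0 + 2*(-2 - 1*(-2))*0)) + 5)) = 461*(-5*((5 + (-34 - 4*(-2 + 2) + 0 + 2*(-2 + 2)*0)) + 5)) = 461*(-5*((5 + (-34 - 4*0 + 0 + 2*0*0)) + 5)) = 461*(-5*((5 + (-34 + 0 + 0 + 0)) + 5)) = 461*(-5*((5 - 34) + 5)) = 461*(-5*(-29 + 5)) = 461*(-5*(-24)) = 461*120 = 55320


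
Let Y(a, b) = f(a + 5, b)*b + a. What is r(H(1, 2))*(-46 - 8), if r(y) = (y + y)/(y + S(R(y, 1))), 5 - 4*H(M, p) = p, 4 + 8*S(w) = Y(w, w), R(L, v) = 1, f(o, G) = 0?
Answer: -216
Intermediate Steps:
Y(a, b) = a (Y(a, b) = 0*b + a = 0 + a = a)
S(w) = -½ + w/8
H(M, p) = 5/4 - p/4
r(y) = 2*y/(-3/8 + y) (r(y) = (y + y)/(y + (-½ + (⅛)*1)) = (2*y)/(y + (-½ + ⅛)) = (2*y)/(y - 3/8) = (2*y)/(-3/8 + y) = 2*y/(-3/8 + y))
r(H(1, 2))*(-46 - 8) = (16*(5/4 - ¼*2)/(-3 + 8*(5/4 - ¼*2)))*(-46 - 8) = (16*(5/4 - ½)/(-3 + 8*(5/4 - ½)))*(-54) = (16*(¾)/(-3 + 8*(¾)))*(-54) = (16*(¾)/(-3 + 6))*(-54) = (16*(¾)/3)*(-54) = (16*(¾)*(⅓))*(-54) = 4*(-54) = -216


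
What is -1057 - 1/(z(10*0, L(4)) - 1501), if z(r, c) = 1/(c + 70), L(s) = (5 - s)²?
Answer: -112644419/106570 ≈ -1057.0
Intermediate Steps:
z(r, c) = 1/(70 + c)
-1057 - 1/(z(10*0, L(4)) - 1501) = -1057 - 1/(1/(70 + (-5 + 4)²) - 1501) = -1057 - 1/(1/(70 + (-1)²) - 1501) = -1057 - 1/(1/(70 + 1) - 1501) = -1057 - 1/(1/71 - 1501) = -1057 - 1/(-106570/71) = -1057 - 1*(-71/106570) = -1057 + 71/106570 = -112644419/106570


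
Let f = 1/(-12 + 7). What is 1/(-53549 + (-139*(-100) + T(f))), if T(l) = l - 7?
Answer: -5/198281 ≈ -2.5217e-5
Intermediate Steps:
f = -1/5 (f = 1/(-5) = -1/5 ≈ -0.20000)
T(l) = -7 + l
1/(-53549 + (-139*(-100) + T(f))) = 1/(-53549 + (-139*(-100) + (-7 - 1/5))) = 1/(-53549 + (13900 - 36/5)) = 1/(-53549 + 69464/5) = 1/(-198281/5) = -5/198281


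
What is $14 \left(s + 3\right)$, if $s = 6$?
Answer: $126$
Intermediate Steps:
$14 \left(s + 3\right) = 14 \left(6 + 3\right) = 14 \cdot 9 = 126$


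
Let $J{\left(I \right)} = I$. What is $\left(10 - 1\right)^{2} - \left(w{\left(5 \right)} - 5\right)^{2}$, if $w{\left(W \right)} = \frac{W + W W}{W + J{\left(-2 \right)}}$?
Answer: $56$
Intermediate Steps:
$w{\left(W \right)} = \frac{W + W^{2}}{-2 + W}$ ($w{\left(W \right)} = \frac{W + W W}{W - 2} = \frac{W + W^{2}}{-2 + W}$)
$\left(10 - 1\right)^{2} - \left(w{\left(5 \right)} - 5\right)^{2} = \left(10 - 1\right)^{2} - \left(\frac{5 \left(1 + 5\right)}{-2 + 5} - 5\right)^{2} = 9^{2} - \left(5 \cdot \frac{1}{3} \cdot 6 - 5\right)^{2} = 81 - \left(5 \cdot \frac{1}{3} \cdot 6 - 5\right)^{2} = 81 - \left(10 - 5\right)^{2} = 81 - 5^{2} = 81 - 25 = 56$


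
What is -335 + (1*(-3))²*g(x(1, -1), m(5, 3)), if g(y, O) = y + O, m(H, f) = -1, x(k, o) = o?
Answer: -353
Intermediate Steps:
g(y, O) = O + y
-335 + (1*(-3))²*g(x(1, -1), m(5, 3)) = -335 + (1*(-3))²*(-1 - 1) = -335 + (-3)²*(-2) = -335 + 9*(-2) = -335 - 18 = -353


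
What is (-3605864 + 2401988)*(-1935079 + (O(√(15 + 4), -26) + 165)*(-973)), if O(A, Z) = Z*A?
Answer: 2522871438624 - 30455655048*√19 ≈ 2.3901e+12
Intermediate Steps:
O(A, Z) = A*Z
(-3605864 + 2401988)*(-1935079 + (O(√(15 + 4), -26) + 165)*(-973)) = (-3605864 + 2401988)*(-1935079 + (√(15 + 4)*(-26) + 165)*(-973)) = -1203876*(-1935079 + (√19*(-26) + 165)*(-973)) = -1203876*(-1935079 + (-26*√19 + 165)*(-973)) = -1203876*(-1935079 + (165 - 26*√19)*(-973)) = -1203876*(-1935079 + (-160545 + 25298*√19)) = -1203876*(-2095624 + 25298*√19) = 2522871438624 - 30455655048*√19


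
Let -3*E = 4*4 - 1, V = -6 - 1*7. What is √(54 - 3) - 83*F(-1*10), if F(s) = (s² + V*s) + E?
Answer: -18675 + √51 ≈ -18668.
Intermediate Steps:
V = -13 (V = -6 - 7 = -13)
E = -5 (E = -(4*4 - 1)/3 = -(16 - 1)/3 = -⅓*15 = -5)
F(s) = -5 + s² - 13*s (F(s) = (s² - 13*s) - 5 = -5 + s² - 13*s)
√(54 - 3) - 83*F(-1*10) = √(54 - 3) - 83*(-5 + (-1*10)² - (-13)*10) = √51 - 83*(-5 + (-10)² - 13*(-10)) = √51 - 83*(-5 + 100 + 130) = √51 - 83*225 = √51 - 18675 = -18675 + √51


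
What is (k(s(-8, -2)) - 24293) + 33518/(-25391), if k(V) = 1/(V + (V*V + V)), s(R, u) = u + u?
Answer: -4934831257/203128 ≈ -24294.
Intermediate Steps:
s(R, u) = 2*u
k(V) = 1/(V² + 2*V) (k(V) = 1/(V + (V² + V)) = 1/(V + (V + V²)) = 1/(V² + 2*V))
(k(s(-8, -2)) - 24293) + 33518/(-25391) = (1/(((2*(-2)))*(2 + 2*(-2))) - 24293) + 33518/(-25391) = (1/((-4)*(2 - 4)) - 24293) + 33518*(-1/25391) = (-¼/(-2) - 24293) - 33518/25391 = (-¼*(-½) - 24293) - 33518/25391 = (⅛ - 24293) - 33518/25391 = -194343/8 - 33518/25391 = -4934831257/203128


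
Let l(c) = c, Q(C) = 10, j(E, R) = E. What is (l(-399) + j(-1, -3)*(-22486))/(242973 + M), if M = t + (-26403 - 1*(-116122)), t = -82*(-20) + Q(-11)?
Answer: 22087/334342 ≈ 0.066061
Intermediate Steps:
t = 1650 (t = -82*(-20) + 10 = 1640 + 10 = 1650)
M = 91369 (M = 1650 + (-26403 - 1*(-116122)) = 1650 + (-26403 + 116122) = 1650 + 89719 = 91369)
(l(-399) + j(-1, -3)*(-22486))/(242973 + M) = (-399 - 1*(-22486))/(242973 + 91369) = (-399 + 22486)/334342 = 22087*(1/334342) = 22087/334342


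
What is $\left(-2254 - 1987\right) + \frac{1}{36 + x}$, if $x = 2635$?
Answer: $- \frac{11327710}{2671} \approx -4241.0$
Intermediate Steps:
$\left(-2254 - 1987\right) + \frac{1}{36 + x} = \left(-2254 - 1987\right) + \frac{1}{36 + 2635} = -4241 + \frac{1}{2671} = - \frac{11327710}{2671}$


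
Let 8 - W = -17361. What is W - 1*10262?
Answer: 7107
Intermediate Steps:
W = 17369 (W = 8 - 1*(-17361) = 8 + 17361 = 17369)
W - 1*10262 = 17369 - 1*10262 = 17369 - 10262 = 7107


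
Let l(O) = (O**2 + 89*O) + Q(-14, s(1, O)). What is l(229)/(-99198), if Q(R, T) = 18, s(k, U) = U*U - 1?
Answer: -12140/16533 ≈ -0.73429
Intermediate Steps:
s(k, U) = -1 + U**2 (s(k, U) = U**2 - 1 = -1 + U**2)
l(O) = 18 + O**2 + 89*O (l(O) = (O**2 + 89*O) + 18 = 18 + O**2 + 89*O)
l(229)/(-99198) = (18 + 229**2 + 89*229)/(-99198) = (18 + 52441 + 20381)*(-1/99198) = 72840*(-1/99198) = -12140/16533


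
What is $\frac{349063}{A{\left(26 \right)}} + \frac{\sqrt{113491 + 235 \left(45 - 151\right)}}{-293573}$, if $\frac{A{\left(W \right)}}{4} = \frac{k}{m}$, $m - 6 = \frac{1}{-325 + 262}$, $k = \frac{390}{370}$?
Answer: $\frac{374544599}{756} - \frac{\sqrt{88581}}{293573} \approx 4.9543 \cdot 10^{5}$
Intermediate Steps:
$k = \frac{39}{37}$ ($k = 390 \cdot \frac{1}{370} = \frac{39}{37} \approx 1.0541$)
$m = \frac{377}{63}$ ($m = 6 + \frac{1}{-325 + 262} = 6 + \frac{1}{-63} = 6 - \frac{1}{63} = \frac{377}{63} \approx 5.9841$)
$A{\left(W \right)} = \frac{756}{1073}$ ($A{\left(W \right)} = 4 \frac{39}{37 \cdot \frac{377}{63}} = 4 \cdot \frac{39}{37} \cdot \frac{63}{377} = 4 \cdot \frac{189}{1073} = \frac{756}{1073}$)
$\frac{349063}{A{\left(26 \right)}} + \frac{\sqrt{113491 + 235 \left(45 - 151\right)}}{-293573} = \frac{349063}{\frac{756}{1073}} + \frac{\sqrt{113491 + 235 \left(45 - 151\right)}}{-293573} = 349063 \cdot \frac{1073}{756} + \sqrt{113491 + 235 \left(-106\right)} \left(- \frac{1}{293573}\right) = \frac{374544599}{756} + \sqrt{113491 - 24910} \left(- \frac{1}{293573}\right) = \frac{374544599}{756} + \sqrt{88581} \left(- \frac{1}{293573}\right) = \frac{374544599}{756} - \frac{\sqrt{88581}}{293573}$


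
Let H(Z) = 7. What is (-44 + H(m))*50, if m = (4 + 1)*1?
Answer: -1850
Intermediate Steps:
m = 5 (m = 5*1 = 5)
(-44 + H(m))*50 = (-44 + 7)*50 = -37*50 = -1850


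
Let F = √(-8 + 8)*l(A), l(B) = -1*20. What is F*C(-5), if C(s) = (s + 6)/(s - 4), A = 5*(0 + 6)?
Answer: 0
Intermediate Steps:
A = 30 (A = 5*6 = 30)
l(B) = -20
C(s) = (6 + s)/(-4 + s)
F = 0 (F = √(-8 + 8)*(-20) = √0*(-20) = 0*(-20) = 0)
F*C(-5) = 0*((6 - 5)/(-4 - 5)) = 0*(1/(-9)) = 0*(-⅑*1) = 0*(-⅑) = 0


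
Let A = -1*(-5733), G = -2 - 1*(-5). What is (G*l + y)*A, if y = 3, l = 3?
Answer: 68796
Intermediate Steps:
G = 3 (G = -2 + 5 = 3)
A = 5733
(G*l + y)*A = (3*3 + 3)*5733 = (9 + 3)*5733 = 12*5733 = 68796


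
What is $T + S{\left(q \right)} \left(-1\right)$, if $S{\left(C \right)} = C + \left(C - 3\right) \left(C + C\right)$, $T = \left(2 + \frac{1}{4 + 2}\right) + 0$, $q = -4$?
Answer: $- \frac{299}{6} \approx -49.833$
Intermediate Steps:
$T = \frac{13}{6}$ ($T = \left(2 + \frac{1}{6}\right) + 0 = \frac{13}{6} + 0 = \frac{13}{6} \approx 2.1667$)
$S{\left(C \right)} = C + 2 C \left(-3 + C\right)$ ($S{\left(C \right)} = C + \left(-3 + C\right) 2 C = C + 2 C \left(-3 + C\right)$)
$T + S{\left(q \right)} \left(-1\right) = \frac{13}{6} + - 4 \left(-5 + 2 \left(-4\right)\right) \left(-1\right) = \frac{13}{6} + - 4 \left(-5 - 8\right) \left(-1\right) = \frac{13}{6} + \left(-4\right) \left(-13\right) \left(-1\right) = \frac{13}{6} + 52 \left(-1\right) = \frac{13}{6} - 52 = - \frac{299}{6}$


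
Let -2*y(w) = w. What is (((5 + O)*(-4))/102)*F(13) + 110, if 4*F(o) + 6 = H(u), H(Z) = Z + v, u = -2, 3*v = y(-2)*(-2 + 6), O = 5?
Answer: 16930/153 ≈ 110.65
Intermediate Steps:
y(w) = -w/2
v = 4/3 (v = ((-1/2*(-2))*(-2 + 6))/3 = (1*4)/3 = (1/3)*4 = 4/3 ≈ 1.3333)
H(Z) = 4/3 + Z (H(Z) = Z + 4/3 = 4/3 + Z)
F(o) = -5/3 (F(o) = -3/2 + (4/3 - 2)/4 = -3/2 + (1/4)*(-2/3) = -3/2 - 1/6 = -5/3)
(((5 + O)*(-4))/102)*F(13) + 110 = (((5 + 5)*(-4))/102)*(-5/3) + 110 = ((10*(-4))*(1/102))*(-5/3) + 110 = -40*1/102*(-5/3) + 110 = -20/51*(-5/3) + 110 = 100/153 + 110 = 16930/153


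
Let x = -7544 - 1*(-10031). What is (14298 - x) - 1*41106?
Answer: -29295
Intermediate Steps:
x = 2487 (x = -7544 + 10031 = 2487)
(14298 - x) - 1*41106 = (14298 - 1*2487) - 1*41106 = (14298 - 2487) - 41106 = 11811 - 41106 = -29295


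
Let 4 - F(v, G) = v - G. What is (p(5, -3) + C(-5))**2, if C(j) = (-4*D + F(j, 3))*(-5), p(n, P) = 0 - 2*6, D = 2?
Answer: 1024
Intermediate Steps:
F(v, G) = 4 + G - v (F(v, G) = 4 - (v - G) = 4 + (G - v) = 4 + G - v)
p(n, P) = -12 (p(n, P) = 0 - 12 = -12)
C(j) = 5 + 5*j (C(j) = (-4*2 + (4 + 3 - j))*(-5) = (-8 + (7 - j))*(-5) = (-1 - j)*(-5) = 5 + 5*j)
(p(5, -3) + C(-5))**2 = (-12 + (5 + 5*(-5)))**2 = (-12 + (5 - 25))**2 = (-12 - 20)**2 = (-32)**2 = 1024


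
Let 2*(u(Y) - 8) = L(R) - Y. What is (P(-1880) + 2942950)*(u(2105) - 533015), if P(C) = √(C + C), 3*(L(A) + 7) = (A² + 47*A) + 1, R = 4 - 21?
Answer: -4715911098325/3 - 6409774*I*√235/3 ≈ -1.572e+12 - 3.2753e+7*I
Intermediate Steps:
R = -17
L(A) = -20/3 + A²/3 + 47*A/3 (L(A) = -7 + ((A² + 47*A) + 1)/3 = -7 + (1 + A² + 47*A)/3 = -7 + (⅓ + A²/3 + 47*A/3) = -20/3 + A²/3 + 47*A/3)
u(Y) = -241/3 - Y/2 (u(Y) = 8 + ((-20/3 + (⅓)*(-17)² + (47/3)*(-17)) - Y)/2 = 8 + ((-20/3 + (⅓)*289 - 799/3) - Y)/2 = 8 + ((-20/3 + 289/3 - 799/3) - Y)/2 = 8 + (-530/3 - Y)/2 = 8 + (-265/3 - Y/2) = -241/3 - Y/2)
P(C) = √2*√C (P(C) = √(2*C) = √2*√C)
(P(-1880) + 2942950)*(u(2105) - 533015) = (√2*√(-1880) + 2942950)*((-241/3 - ½*2105) - 533015) = (√2*(2*I*√470) + 2942950)*((-241/3 - 2105/2) - 533015) = (4*I*√235 + 2942950)*(-6797/6 - 533015) = (2942950 + 4*I*√235)*(-3204887/6) = -4715911098325/3 - 6409774*I*√235/3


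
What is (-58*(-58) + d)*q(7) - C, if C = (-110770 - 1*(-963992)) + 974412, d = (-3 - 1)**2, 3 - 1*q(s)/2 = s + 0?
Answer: -1854674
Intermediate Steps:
q(s) = 6 - 2*s (q(s) = 6 - 2*(s + 0) = 6 - 2*s)
d = 16 (d = (-4)**2 = 16)
C = 1827634 (C = (-110770 + 963992) + 974412 = 853222 + 974412 = 1827634)
(-58*(-58) + d)*q(7) - C = (-58*(-58) + 16)*(6 - 2*7) - 1*1827634 = (3364 + 16)*(6 - 14) - 1827634 = 3380*(-8) - 1827634 = -27040 - 1827634 = -1854674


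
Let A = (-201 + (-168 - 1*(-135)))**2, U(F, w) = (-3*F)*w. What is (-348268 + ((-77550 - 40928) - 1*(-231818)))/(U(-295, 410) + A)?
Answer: -117464/208803 ≈ -0.56256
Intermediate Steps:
U(F, w) = -3*F*w
A = 54756 (A = (-201 + (-168 + 135))**2 = (-201 - 33)**2 = (-234)**2 = 54756)
(-348268 + ((-77550 - 40928) - 1*(-231818)))/(U(-295, 410) + A) = (-348268 + ((-77550 - 40928) - 1*(-231818)))/(-3*(-295)*410 + 54756) = (-348268 + (-118478 + 231818))/(362850 + 54756) = (-348268 + 113340)/417606 = -234928*1/417606 = -117464/208803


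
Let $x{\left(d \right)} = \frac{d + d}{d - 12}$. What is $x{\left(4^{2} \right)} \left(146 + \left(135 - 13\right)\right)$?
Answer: $2144$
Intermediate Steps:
$x{\left(d \right)} = \frac{2 d}{-12 + d}$
$x{\left(4^{2} \right)} \left(146 + \left(135 - 13\right)\right) = \frac{2 \cdot 4^{2}}{-12 + 4^{2}} \left(146 + \left(135 - 13\right)\right) = 2 \cdot 16 \frac{1}{-12 + 16} \left(146 + \left(135 - 13\right)\right) = 2 \cdot 16 \cdot \frac{1}{4} \left(146 + 122\right) = 2 \cdot 16 \cdot \frac{1}{4} \cdot 268 = 8 \cdot 268 = 2144$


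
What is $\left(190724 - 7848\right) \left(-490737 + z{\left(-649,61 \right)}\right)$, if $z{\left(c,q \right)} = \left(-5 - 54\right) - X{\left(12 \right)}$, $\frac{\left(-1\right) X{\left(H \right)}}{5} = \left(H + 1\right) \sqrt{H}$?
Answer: $-89754809296 + 23773880 \sqrt{3} \approx -8.9714 \cdot 10^{10}$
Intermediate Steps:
$X{\left(H \right)} = - 5 \sqrt{H} \left(1 + H\right)$ ($X{\left(H \right)} = - 5 \left(H + 1\right) \sqrt{H} = - 5 \left(1 + H\right) \sqrt{H} = - 5 \sqrt{H} \left(1 + H\right)$)
$z{\left(c,q \right)} = -59 + 130 \sqrt{3}$ ($z{\left(c,q \right)} = \left(-5 - 54\right) - 5 \sqrt{12} \left(-1 - 12\right) = \left(-5 - 54\right) - 5 \cdot 2 \sqrt{3} \left(-1 - 12\right) = -59 - 5 \cdot 2 \sqrt{3} \left(-13\right) = -59 - - 130 \sqrt{3} = -59 + 130 \sqrt{3}$)
$\left(190724 - 7848\right) \left(-490737 + z{\left(-649,61 \right)}\right) = \left(190724 - 7848\right) \left(-490737 - \left(59 - 130 \sqrt{3}\right)\right) = 182876 \left(-490796 + 130 \sqrt{3}\right) = -89754809296 + 23773880 \sqrt{3}$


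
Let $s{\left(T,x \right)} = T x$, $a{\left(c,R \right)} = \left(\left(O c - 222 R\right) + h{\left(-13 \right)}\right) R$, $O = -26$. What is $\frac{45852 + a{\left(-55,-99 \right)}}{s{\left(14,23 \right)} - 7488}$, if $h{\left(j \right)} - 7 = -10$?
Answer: $\frac{2271243}{7166} \approx 316.95$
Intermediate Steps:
$h{\left(j \right)} = -3$ ($h{\left(j \right)} = 7 - 10 = -3$)
$a{\left(c,R \right)} = R \left(-3 - 222 R - 26 c\right)$ ($a{\left(c,R \right)} = \left(\left(- 26 c - 222 R\right) - 3\right) R = \left(\left(- 222 R - 26 c\right) - 3\right) R = \left(-3 - 222 R - 26 c\right) R = R \left(-3 - 222 R - 26 c\right)$)
$\frac{45852 + a{\left(-55,-99 \right)}}{s{\left(14,23 \right)} - 7488} = \frac{45852 - - 99 \left(3 + 26 \left(-55\right) + 222 \left(-99\right)\right)}{14 \cdot 23 - 7488} = \frac{45852 - - 99 \left(3 - 1430 - 21978\right)}{322 - 7488} = \frac{45852 - \left(-99\right) \left(-23405\right)}{-7166} = \left(45852 - 2317095\right) \left(- \frac{1}{7166}\right) = \left(-2271243\right) \left(- \frac{1}{7166}\right) = \frac{2271243}{7166}$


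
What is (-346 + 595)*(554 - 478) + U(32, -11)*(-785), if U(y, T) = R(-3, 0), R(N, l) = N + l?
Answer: 21279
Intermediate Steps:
U(y, T) = -3 (U(y, T) = -3 + 0 = -3)
(-346 + 595)*(554 - 478) + U(32, -11)*(-785) = (-346 + 595)*(554 - 478) - 3*(-785) = 249*76 + 2355 = 18924 + 2355 = 21279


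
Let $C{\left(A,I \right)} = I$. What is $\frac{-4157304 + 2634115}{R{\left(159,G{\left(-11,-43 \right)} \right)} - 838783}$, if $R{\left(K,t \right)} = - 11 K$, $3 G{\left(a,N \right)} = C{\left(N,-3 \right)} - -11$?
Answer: $\frac{1523189}{840532} \approx 1.8122$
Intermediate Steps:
$G{\left(a,N \right)} = \frac{8}{3}$ ($G{\left(a,N \right)} = \frac{-3 - -11}{3} = \frac{-3 + 11}{3} = \frac{1}{3} \cdot 8 = \frac{8}{3}$)
$\frac{-4157304 + 2634115}{R{\left(159,G{\left(-11,-43 \right)} \right)} - 838783} = \frac{-4157304 + 2634115}{\left(-11\right) 159 - 838783} = - \frac{1523189}{-1749 - 838783} = - \frac{1523189}{-840532} = \left(-1523189\right) \left(- \frac{1}{840532}\right) = \frac{1523189}{840532}$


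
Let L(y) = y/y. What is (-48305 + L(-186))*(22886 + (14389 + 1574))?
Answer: -1876562096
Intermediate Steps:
L(y) = 1
(-48305 + L(-186))*(22886 + (14389 + 1574)) = (-48305 + 1)*(22886 + (14389 + 1574)) = -48304*(22886 + 15963) = -48304*38849 = -1876562096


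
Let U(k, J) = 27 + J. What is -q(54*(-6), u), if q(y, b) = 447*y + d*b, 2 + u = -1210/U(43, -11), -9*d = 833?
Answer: 1101147/8 ≈ 1.3764e+5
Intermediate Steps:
d = -833/9 (d = -⅑*833 = -833/9 ≈ -92.556)
u = -621/8 (u = -2 - 1210/(27 - 11) = -2 - 1210/16 = -2 - 1210*1/16 = -2 - 605/8 = -621/8 ≈ -77.625)
q(y, b) = 447*y - 833*b/9
-q(54*(-6), u) = -(447*(54*(-6)) - 833/9*(-621/8)) = -(447*(-324) + 57477/8) = -(-144828 + 57477/8) = -1*(-1101147/8) = 1101147/8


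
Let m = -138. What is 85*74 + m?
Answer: 6152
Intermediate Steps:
85*74 + m = 85*74 - 138 = 6290 - 138 = 6152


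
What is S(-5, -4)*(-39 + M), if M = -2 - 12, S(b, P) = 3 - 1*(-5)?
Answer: -424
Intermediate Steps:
S(b, P) = 8 (S(b, P) = 3 + 5 = 8)
M = -14
S(-5, -4)*(-39 + M) = 8*(-39 - 14) = 8*(-53) = -424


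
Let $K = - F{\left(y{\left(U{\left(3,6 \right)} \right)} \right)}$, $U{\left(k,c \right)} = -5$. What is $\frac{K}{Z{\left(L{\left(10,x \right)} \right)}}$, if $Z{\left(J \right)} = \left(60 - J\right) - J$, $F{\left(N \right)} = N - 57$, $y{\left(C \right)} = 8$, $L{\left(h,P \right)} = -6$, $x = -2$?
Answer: $\frac{49}{72} \approx 0.68056$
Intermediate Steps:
$F{\left(N \right)} = -57 + N$ ($F{\left(N \right)} = N - 57 = -57 + N$)
$K = 49$ ($K = - (-57 + 8) = \left(-1\right) \left(-49\right) = 49$)
$Z{\left(J \right)} = 60 - 2 J$
$\frac{K}{Z{\left(L{\left(10,x \right)} \right)}} = \frac{49}{60 - -12} = \frac{49}{60 + 12} = \frac{49}{72}$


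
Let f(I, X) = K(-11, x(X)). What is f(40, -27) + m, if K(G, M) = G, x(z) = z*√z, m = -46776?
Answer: -46787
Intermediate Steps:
x(z) = z^(3/2)
f(I, X) = -11
f(40, -27) + m = -11 - 46776 = -46787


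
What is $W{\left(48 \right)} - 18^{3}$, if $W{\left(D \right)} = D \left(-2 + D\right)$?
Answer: $-3624$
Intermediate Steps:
$W{\left(48 \right)} - 18^{3} = 48 \left(-2 + 48\right) - 18^{3} = 48 \cdot 46 - 5832 = 2208 - 5832 = -3624$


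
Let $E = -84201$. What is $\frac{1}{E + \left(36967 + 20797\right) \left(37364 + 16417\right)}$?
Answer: $\frac{1}{3106521483} \approx 3.219 \cdot 10^{-10}$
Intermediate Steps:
$\frac{1}{E + \left(36967 + 20797\right) \left(37364 + 16417\right)} = \frac{1}{-84201 + \left(36967 + 20797\right) \left(37364 + 16417\right)} = \frac{1}{-84201 + 57764 \cdot 53781} = \frac{1}{-84201 + 3106605684} = \frac{1}{3106521483}$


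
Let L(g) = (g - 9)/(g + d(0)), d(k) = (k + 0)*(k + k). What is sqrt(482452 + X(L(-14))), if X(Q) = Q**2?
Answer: sqrt(94561121)/14 ≈ 694.59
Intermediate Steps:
d(k) = 2*k**2 (d(k) = k*(2*k) = 2*k**2)
L(g) = (-9 + g)/g (L(g) = (g - 9)/(g + 2*0**2) = (-9 + g)/(g + 2*0) = (-9 + g)/(g + 0) = (-9 + g)/g)
sqrt(482452 + X(L(-14))) = sqrt(482452 + ((-9 - 14)/(-14))**2) = sqrt(482452 + (-1/14*(-23))**2) = sqrt(482452 + (23/14)**2) = sqrt(482452 + 529/196) = sqrt(94561121/196) = sqrt(94561121)/14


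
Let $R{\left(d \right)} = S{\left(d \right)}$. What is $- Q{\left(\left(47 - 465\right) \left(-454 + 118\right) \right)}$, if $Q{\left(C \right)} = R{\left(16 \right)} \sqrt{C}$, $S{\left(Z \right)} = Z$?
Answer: $- 64 \sqrt{8778} \approx -5996.2$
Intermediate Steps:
$R{\left(d \right)} = d$
$Q{\left(C \right)} = 16 \sqrt{C}$
$- Q{\left(\left(47 - 465\right) \left(-454 + 118\right) \right)} = - 16 \sqrt{\left(47 - 465\right) \left(-454 + 118\right)} = - 16 \sqrt{\left(-418\right) \left(-336\right)} = - 16 \sqrt{140448} = - 16 \cdot 4 \sqrt{8778} = - 64 \sqrt{8778}$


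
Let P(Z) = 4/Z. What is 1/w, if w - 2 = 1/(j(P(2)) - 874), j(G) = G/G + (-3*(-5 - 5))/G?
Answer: 858/1715 ≈ 0.50029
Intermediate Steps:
j(G) = 1 + 30/G (j(G) = 1 + (-3*(-10))/G = 1 + 30/G)
w = 1715/858 (w = 2 + 1/((30 + 4/2)/((4/2)) - 874) = 2 + 1/((30 + 4*(½))/((4*(½))) - 874) = 2 + 1/((30 + 2)/2 - 874) = 2 + 1/((½)*32 - 874) = 2 + 1/(16 - 874) = 2 + 1/(-858) = 2 - 1/858 = 1715/858 ≈ 1.9988)
1/w = 1/(1715/858) = 858/1715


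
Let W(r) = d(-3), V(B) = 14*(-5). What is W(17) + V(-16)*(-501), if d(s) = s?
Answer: 35067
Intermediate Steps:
V(B) = -70
W(r) = -3
W(17) + V(-16)*(-501) = -3 - 70*(-501) = -3 + 35070 = 35067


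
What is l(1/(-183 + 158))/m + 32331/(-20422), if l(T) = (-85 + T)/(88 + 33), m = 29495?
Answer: -2884692023297/1822099342250 ≈ -1.5832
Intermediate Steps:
l(T) = -85/121 + T/121 (l(T) = (-85 + T)/121 = (-85 + T)*(1/121) = -85/121 + T/121)
l(1/(-183 + 158))/m + 32331/(-20422) = (-85/121 + 1/(121*(-183 + 158)))/29495 + 32331/(-20422) = (-85/121 + (1/121)/(-25))*(1/29495) + 32331*(-1/20422) = (-85/121 + (1/121)*(-1/25))*(1/29495) - 32331/20422 = (-85/121 - 1/3025)*(1/29495) - 32331/20422 = -2126/3025*1/29495 - 32331/20422 = -2126/89222375 - 32331/20422 = -2884692023297/1822099342250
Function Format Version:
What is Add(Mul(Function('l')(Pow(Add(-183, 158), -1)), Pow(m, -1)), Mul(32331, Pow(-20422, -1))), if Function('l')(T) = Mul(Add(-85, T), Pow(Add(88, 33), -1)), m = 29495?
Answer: Rational(-2884692023297, 1822099342250) ≈ -1.5832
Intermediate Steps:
Function('l')(T) = Add(Rational(-85, 121), Mul(Rational(1, 121), T)) (Function('l')(T) = Mul(Add(-85, T), Pow(121, -1)) = Mul(Add(-85, T), Rational(1, 121)) = Add(Rational(-85, 121), Mul(Rational(1, 121), T)))
Add(Mul(Function('l')(Pow(Add(-183, 158), -1)), Pow(m, -1)), Mul(32331, Pow(-20422, -1))) = Add(Mul(Add(Rational(-85, 121), Mul(Rational(1, 121), Pow(Add(-183, 158), -1))), Pow(29495, -1)), Mul(32331, Pow(-20422, -1))) = Add(Mul(Add(Rational(-85, 121), Mul(Rational(1, 121), Pow(-25, -1))), Rational(1, 29495)), Mul(32331, Rational(-1, 20422))) = Add(Mul(Add(Rational(-85, 121), Mul(Rational(1, 121), Rational(-1, 25))), Rational(1, 29495)), Rational(-32331, 20422)) = Add(Mul(Add(Rational(-85, 121), Rational(-1, 3025)), Rational(1, 29495)), Rational(-32331, 20422)) = Add(Mul(Rational(-2126, 3025), Rational(1, 29495)), Rational(-32331, 20422)) = Add(Rational(-2126, 89222375), Rational(-32331, 20422)) = Rational(-2884692023297, 1822099342250)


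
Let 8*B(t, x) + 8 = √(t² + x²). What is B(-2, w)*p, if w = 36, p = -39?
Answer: 39 - 195*√13/4 ≈ -136.77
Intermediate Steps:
B(t, x) = -1 + √(t² + x²)/8
B(-2, w)*p = (-1 + √((-2)² + 36²)/8)*(-39) = (-1 + √(4 + 1296)/8)*(-39) = (-1 + √1300/8)*(-39) = (-1 + (10*√13)/8)*(-39) = (-1 + 5*√13/4)*(-39) = 39 - 195*√13/4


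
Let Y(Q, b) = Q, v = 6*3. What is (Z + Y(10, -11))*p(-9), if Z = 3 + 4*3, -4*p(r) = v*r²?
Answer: -18225/2 ≈ -9112.5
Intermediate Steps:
v = 18
p(r) = -9*r²/2
Z = 15 (Z = 3 + 12 = 15)
(Z + Y(10, -11))*p(-9) = (15 + 10)*(-9/2*(-9)²) = 25*(-9/2*81) = 25*(-729/2) = -18225/2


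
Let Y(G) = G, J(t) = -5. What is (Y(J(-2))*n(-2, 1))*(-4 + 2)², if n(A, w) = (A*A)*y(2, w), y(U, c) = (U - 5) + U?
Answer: 80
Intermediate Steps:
y(U, c) = -5 + 2*U (y(U, c) = (-5 + U) + U = -5 + 2*U)
n(A, w) = -A² (n(A, w) = (A*A)*(-5 + 2*2) = A²*(-5 + 4) = A²*(-1) = -A²)
(Y(J(-2))*n(-2, 1))*(-4 + 2)² = (-(-5)*(-2)²)*(-4 + 2)² = -(-5)*4*(-2)² = -5*(-4)*4 = 20*4 = 80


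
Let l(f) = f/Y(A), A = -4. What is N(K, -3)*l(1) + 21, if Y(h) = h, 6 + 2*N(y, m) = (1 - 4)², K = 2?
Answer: 165/8 ≈ 20.625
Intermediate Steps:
N(y, m) = 3/2 (N(y, m) = -3 + (1 - 4)²/2 = -3 + (½)*(-3)² = -3 + (½)*9 = -3 + 9/2 = 3/2)
l(f) = -f/4 (l(f) = f/(-4) = f*(-¼) = -f/4)
N(K, -3)*l(1) + 21 = 3*(-¼*1)/2 + 21 = (3/2)*(-¼) + 21 = -3/8 + 21 = 165/8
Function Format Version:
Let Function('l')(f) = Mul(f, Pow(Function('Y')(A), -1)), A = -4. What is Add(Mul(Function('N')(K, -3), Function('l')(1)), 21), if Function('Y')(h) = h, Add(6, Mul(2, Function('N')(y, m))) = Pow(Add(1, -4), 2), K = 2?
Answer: Rational(165, 8) ≈ 20.625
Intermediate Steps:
Function('N')(y, m) = Rational(3, 2) (Function('N')(y, m) = Add(-3, Mul(Rational(1, 2), Pow(Add(1, -4), 2))) = Add(-3, Mul(Rational(1, 2), Pow(-3, 2))) = Add(-3, Mul(Rational(1, 2), 9)) = Add(-3, Rational(9, 2)) = Rational(3, 2))
Function('l')(f) = Mul(Rational(-1, 4), f) (Function('l')(f) = Mul(f, Pow(-4, -1)) = Mul(f, Rational(-1, 4)) = Mul(Rational(-1, 4), f))
Add(Mul(Function('N')(K, -3), Function('l')(1)), 21) = Add(Mul(Rational(3, 2), Mul(Rational(-1, 4), 1)), 21) = Add(Mul(Rational(3, 2), Rational(-1, 4)), 21) = Add(Rational(-3, 8), 21) = Rational(165, 8)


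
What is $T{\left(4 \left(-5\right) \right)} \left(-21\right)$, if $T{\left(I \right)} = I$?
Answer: $420$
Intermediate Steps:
$T{\left(4 \left(-5\right) \right)} \left(-21\right) = 4 \left(-5\right) \left(-21\right) = \left(-20\right) \left(-21\right) = 420$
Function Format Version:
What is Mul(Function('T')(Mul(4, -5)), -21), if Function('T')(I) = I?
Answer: 420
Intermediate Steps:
Mul(Function('T')(Mul(4, -5)), -21) = Mul(Mul(4, -5), -21) = Mul(-20, -21) = 420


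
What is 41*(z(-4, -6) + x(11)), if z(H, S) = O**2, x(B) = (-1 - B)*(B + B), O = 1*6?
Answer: -9348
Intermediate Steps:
O = 6
x(B) = 2*B*(-1 - B) (x(B) = (-1 - B)*(2*B) = 2*B*(-1 - B))
z(H, S) = 36 (z(H, S) = 6**2 = 36)
41*(z(-4, -6) + x(11)) = 41*(36 - 2*11*(1 + 11)) = 41*(36 - 2*11*12) = 41*(36 - 264) = 41*(-228) = -9348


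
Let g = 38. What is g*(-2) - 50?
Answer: -126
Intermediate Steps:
g*(-2) - 50 = 38*(-2) - 50 = -76 - 50 = -126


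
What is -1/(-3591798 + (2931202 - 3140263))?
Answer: 1/3800859 ≈ 2.6310e-7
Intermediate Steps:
-1/(-3591798 + (2931202 - 3140263)) = -1/(-3591798 - 209061) = -1/(-3800859) = -1*(-1/3800859) = 1/3800859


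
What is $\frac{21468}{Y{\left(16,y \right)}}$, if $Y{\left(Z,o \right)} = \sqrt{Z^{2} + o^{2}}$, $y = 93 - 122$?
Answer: $\frac{21468 \sqrt{1097}}{1097} \approx 648.17$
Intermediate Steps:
$y = -29$ ($y = 93 - 122 = -29$)
$\frac{21468}{Y{\left(16,y \right)}} = \frac{21468}{\sqrt{16^{2} + \left(-29\right)^{2}}} = \frac{21468}{\sqrt{256 + 841}} = \frac{21468}{\sqrt{1097}} = 21468 \frac{\sqrt{1097}}{1097} = \frac{21468 \sqrt{1097}}{1097}$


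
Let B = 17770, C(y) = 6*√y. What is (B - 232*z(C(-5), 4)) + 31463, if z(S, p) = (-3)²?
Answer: 47145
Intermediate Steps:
z(S, p) = 9
(B - 232*z(C(-5), 4)) + 31463 = (17770 - 232*9) + 31463 = (17770 - 2088) + 31463 = 15682 + 31463 = 47145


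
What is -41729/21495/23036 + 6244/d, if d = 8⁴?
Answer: 193225046881/126760657920 ≈ 1.5243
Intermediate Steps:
d = 4096
-41729/21495/23036 + 6244/d = -41729/21495/23036 + 6244/4096 = -41729*1/21495*(1/23036) + 6244*(1/4096) = -41729/21495*1/23036 + 1561/1024 = -41729/495158820 + 1561/1024 = 193225046881/126760657920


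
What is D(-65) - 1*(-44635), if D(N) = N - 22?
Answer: 44548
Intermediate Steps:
D(N) = -22 + N
D(-65) - 1*(-44635) = (-22 - 65) - 1*(-44635) = -87 + 44635 = 44548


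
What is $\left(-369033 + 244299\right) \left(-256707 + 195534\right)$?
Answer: $7630352982$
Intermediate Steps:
$\left(-369033 + 244299\right) \left(-256707 + 195534\right) = \left(-124734\right) \left(-61173\right) = 7630352982$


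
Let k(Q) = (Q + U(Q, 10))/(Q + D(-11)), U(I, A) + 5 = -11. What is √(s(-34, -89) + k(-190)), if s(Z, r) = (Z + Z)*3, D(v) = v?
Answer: I*√8200398/201 ≈ 14.247*I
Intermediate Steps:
U(I, A) = -16 (U(I, A) = -5 - 11 = -16)
s(Z, r) = 6*Z (s(Z, r) = (2*Z)*3 = 6*Z)
k(Q) = (-16 + Q)/(-11 + Q) (k(Q) = (Q - 16)/(Q - 11) = (-16 + Q)/(-11 + Q))
√(s(-34, -89) + k(-190)) = √(6*(-34) + (-16 - 190)/(-11 - 190)) = √(-204 - 206/(-201)) = √(-204 - 1/201*(-206)) = √(-204 + 206/201) = √(-40798/201) = I*√8200398/201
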